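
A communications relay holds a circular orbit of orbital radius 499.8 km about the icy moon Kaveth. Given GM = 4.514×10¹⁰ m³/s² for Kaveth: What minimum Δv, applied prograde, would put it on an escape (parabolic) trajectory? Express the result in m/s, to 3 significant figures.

r = 499.8 km = 4.998×10⁵ m.
Circular speed v_c = √(μ/r) = 300.5 m/s.
Escape speed v_esc = √(2μ/r) = √2 × v_c = 425.0 m/s.
Δv = v_esc − v_c = 124.5 m/s.

Δv ≈ 124 m/s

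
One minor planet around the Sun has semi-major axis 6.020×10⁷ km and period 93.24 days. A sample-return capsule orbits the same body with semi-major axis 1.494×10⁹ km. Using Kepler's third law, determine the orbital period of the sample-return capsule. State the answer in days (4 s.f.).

T₂ ≈ 11530 days

Kepler's third law: T² ∝ a³, so T₂ = T₁ (a₂/a₁)^(3/2).
a₂/a₁ = 24.82, (a₂/a₁)^(3/2) = 123.6.
T₂ = 93.24 × 123.6 = 11530 days.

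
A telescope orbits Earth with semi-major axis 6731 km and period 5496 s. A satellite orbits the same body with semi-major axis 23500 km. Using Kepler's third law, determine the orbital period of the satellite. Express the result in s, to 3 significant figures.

T₂ ≈ 35900 s

Kepler's third law: T² ∝ a³, so T₂ = T₁ (a₂/a₁)^(3/2).
a₂/a₁ = 3.491, (a₂/a₁)^(3/2) = 6.524.
T₂ = 5496 × 6.524 = 35850 s.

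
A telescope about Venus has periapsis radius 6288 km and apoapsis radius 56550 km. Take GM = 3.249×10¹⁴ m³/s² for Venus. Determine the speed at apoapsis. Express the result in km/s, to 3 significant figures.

Semi-major axis a = (r_p + r_a)/2 = 31419 km = 3.142×10⁷ m.
Vis-viva: v² = μ(2/r − 1/a) = 3.249×10¹⁴ × (3.537×10⁻⁸ − 3.183×10⁻⁸) = 1.150×10⁶ m²/s².
v = 1072 m/s = 1.072 km/s.

v ≈ 1.07 km/s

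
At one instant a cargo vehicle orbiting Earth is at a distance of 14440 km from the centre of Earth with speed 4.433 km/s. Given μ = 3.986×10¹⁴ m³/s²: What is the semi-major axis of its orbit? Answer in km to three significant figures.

r = 1.444×10⁷ m.
Vis-viva rearranged: 1/a = 2/r − v²/μ = 1.385×10⁻⁷ − 4.930×10⁻⁸ = 8.920×10⁻⁸ m⁻¹.
a = 1.121×10⁷ m = 11210 km.

a ≈ 11200 km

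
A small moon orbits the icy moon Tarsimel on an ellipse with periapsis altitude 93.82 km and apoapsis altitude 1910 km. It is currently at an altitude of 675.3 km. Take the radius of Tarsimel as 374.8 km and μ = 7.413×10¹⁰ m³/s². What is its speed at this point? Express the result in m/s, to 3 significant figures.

r_p = 374.8 + 93.82 = 468.62 km = 4.6862×10⁵ m.
r_a = 374.8 + 1910 = 2284.8 km = 2.2848×10⁶ m.
r = 374.8 + 675.3 = 1050.1 km = 1.050×10⁶ m.
Semi-major axis a = (r_p + r_a)/2 = 1376.7 km = 1.377×10⁶ m.
Vis-viva: v² = μ(2/r − 1/a) = 7.413×10¹⁰ × (1.905×10⁻⁶ − 7.264×10⁻⁷) = 8.734×10⁴ m²/s².
v = 295.5 m/s.

v ≈ 296 m/s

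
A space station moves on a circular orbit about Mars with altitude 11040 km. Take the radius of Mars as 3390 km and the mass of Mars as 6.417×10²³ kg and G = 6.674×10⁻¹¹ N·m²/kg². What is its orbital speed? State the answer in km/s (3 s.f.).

v ≈ 1.72 km/s

μ = GM = 6.674×10⁻¹¹ × 6.417×10²³ = 4.283×10¹³ m³/s².
r = 3390 + 11040 = 14430 km = 1.4430×10⁷ m.
For a circular orbit v = √(μ/r) = √(4.283×10¹³ / 1.443×10⁷) = √(2.968×10⁶) = 1723 m/s.
That is 1.723 km/s.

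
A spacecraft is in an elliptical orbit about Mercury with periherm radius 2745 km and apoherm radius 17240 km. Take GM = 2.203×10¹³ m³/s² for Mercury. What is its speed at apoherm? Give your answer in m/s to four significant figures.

v ≈ 592.5 m/s

Semi-major axis a = (r_p + r_a)/2 = 9992.5 km = 9.992×10⁶ m.
Vis-viva: v² = μ(2/r − 1/a) = 2.203×10¹³ × (1.160×10⁻⁷ − 1.001×10⁻⁷) = 3.510×10⁵ m²/s².
v = 592.5 m/s.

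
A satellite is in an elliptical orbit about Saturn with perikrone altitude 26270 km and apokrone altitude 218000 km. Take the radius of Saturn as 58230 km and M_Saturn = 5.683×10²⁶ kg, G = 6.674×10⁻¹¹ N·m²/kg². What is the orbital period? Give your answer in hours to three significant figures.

T ≈ 21.7 hours

μ = GM = 6.674×10⁻¹¹ × 5.683×10²⁶ = 3.793×10¹⁶ m³/s².
r_p = 58230 + 26270 = 84500 km = 8.4500×10⁷ m.
r_a = 58230 + 218000 = 276230 km = 2.7623×10⁸ m.
Semi-major axis a = (r_p + r_a)/2 = (84500 + 2.7623×10⁵)/2 = 1.8036×10⁵ km = 1.804×10⁸ m.
By Kepler's third law T = 2π√(a³/μ) = 2π × 1.244×10⁴ = 7.815×10⁴ s.
= 21.71 hours.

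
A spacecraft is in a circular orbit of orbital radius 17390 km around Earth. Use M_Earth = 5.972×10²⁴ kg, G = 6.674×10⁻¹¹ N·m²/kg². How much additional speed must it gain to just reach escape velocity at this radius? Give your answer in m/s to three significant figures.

μ = GM = 6.674×10⁻¹¹ × 5.972×10²⁴ = 3.986×10¹⁴ m³/s².
r = 17390 km = 1.739×10⁷ m.
Circular speed v_c = √(μ/r) = 4787 m/s.
Escape speed v_esc = √(2μ/r) = √2 × v_c = 6770 m/s.
Δv = v_esc − v_c = 1983 m/s.

Δv ≈ 1980 m/s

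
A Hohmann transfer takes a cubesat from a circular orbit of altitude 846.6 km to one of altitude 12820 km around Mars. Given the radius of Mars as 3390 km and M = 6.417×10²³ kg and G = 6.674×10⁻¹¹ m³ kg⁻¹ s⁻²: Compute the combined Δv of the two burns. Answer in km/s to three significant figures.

μ = GM = 6.674×10⁻¹¹ × 6.417×10²³ = 4.283×10¹³ m³/s².
r₁ = 3390 + 846.6 = 4236.6 km = 4.2366×10⁶ m.
r₂ = 3390 + 12820 = 16210 km = 1.6210×10⁷ m.
Transfer ellipse a_t = (r₁ + r₂)/2 = 1.022×10⁷ m.
At r₁: circular v_c1 = √(μ/r₁) = 3179 m/s; transfer-periapsis v_p = √[μ(2/r₁ − 1/a_t)] = 4004 m/s.
Δv₁ = v_p − v_c1 = 824.1 m/s.
At r₂: circular v_c2 = √(μ/r₂) = 1625 m/s; transfer-apoapsis v_a = √[μ(2/r₂ − 1/a_t)] = 1046 m/s.
Δv₂ = v_c2 − v_a = 579.1 m/s.
Total Δv = Δv₁ + Δv₂ = 1403 m/s = 1.403 km/s.

Δv_total ≈ 1.40 km/s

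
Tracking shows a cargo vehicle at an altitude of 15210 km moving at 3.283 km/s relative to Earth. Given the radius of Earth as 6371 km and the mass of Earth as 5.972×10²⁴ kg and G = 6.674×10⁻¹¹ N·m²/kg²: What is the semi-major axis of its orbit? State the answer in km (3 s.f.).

a ≈ 15200 km

μ = GM = 6.674×10⁻¹¹ × 5.972×10²⁴ = 3.986×10¹⁴ m³/s².
r = 6371 + 15210 = 21581 km = 2.158×10⁷ m.
Specific orbital energy ε = v²/2 − μ/r = (3283)²/2 − 3.986×10¹⁴/2.158×10⁷ = -1.308×10⁷ J/kg.
Since ε = −μ/(2a), a = −μ/(2ε) = 1.524×10⁷ m = 15236 km.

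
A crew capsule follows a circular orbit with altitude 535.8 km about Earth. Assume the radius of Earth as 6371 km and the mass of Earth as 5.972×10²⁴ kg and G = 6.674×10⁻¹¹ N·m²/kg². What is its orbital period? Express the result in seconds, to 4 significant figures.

T ≈ 5713 seconds

μ = GM = 6.674×10⁻¹¹ × 5.972×10²⁴ = 3.986×10¹⁴ m³/s².
r = 6371 + 535.8 = 6906.8 km = 6.9068×10⁶ m.
Kepler's third law: T = 2π√(r³/μ) = 2π√((6.907×10⁶)³ / 3.986×10¹⁴).
r³/μ = 8.267×10⁵ s², so T = 2π × 9.092×10² = 5.713×10³ s.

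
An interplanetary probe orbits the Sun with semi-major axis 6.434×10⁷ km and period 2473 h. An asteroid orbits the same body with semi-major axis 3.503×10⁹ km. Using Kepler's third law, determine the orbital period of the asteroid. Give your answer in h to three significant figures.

Kepler's third law: T² ∝ a³, so T₂ = T₁ (a₂/a₁)^(3/2).
a₂/a₁ = 54.45, (a₂/a₁)^(3/2) = 401.7.
T₂ = 2473 × 401.7 = 9.935×10⁵ h.

T₂ ≈ 9.93×10⁵ h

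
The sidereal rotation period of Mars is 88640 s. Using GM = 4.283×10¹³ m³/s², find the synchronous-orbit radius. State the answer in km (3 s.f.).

A synchronous orbit has period T, so by Kepler's third law a = (μT²/4π²)^(1/3).
μT²/4π² = 4.283×10¹³ × (8.864×10⁴)² / 39.48 = 8.524×10²¹ m³.
a = 2.043×10⁷ m = 20428 km.

r_sync ≈ 20400 km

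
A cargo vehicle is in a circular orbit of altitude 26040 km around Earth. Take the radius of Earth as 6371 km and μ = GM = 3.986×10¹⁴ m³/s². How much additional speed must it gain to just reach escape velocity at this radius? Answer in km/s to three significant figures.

Δv ≈ 1.45 km/s

r = 6371 + 26040 = 32411 km = 3.2411×10⁷ m.
Circular speed v_c = √(μ/r) = 3507 m/s.
Escape speed v_esc = √(2μ/r) = √2 × v_c = 4959 m/s.
Δv = v_esc − v_c = 1453 m/s = 1.453 km/s.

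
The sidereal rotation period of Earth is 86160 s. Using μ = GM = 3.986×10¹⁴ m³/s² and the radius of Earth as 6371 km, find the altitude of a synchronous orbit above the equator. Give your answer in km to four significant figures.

h_sync ≈ 35790 km

A synchronous orbit has period T, so by Kepler's third law a = (μT²/4π²)^(1/3).
μT²/4π² = 3.986×10¹⁴ × (8.616×10⁴)² / 39.48 = 7.495×10²² m³.
a = 4.216×10⁷ m = 42163 km.
Altitude h = a − R = 42163 − 6371 = 35792 km.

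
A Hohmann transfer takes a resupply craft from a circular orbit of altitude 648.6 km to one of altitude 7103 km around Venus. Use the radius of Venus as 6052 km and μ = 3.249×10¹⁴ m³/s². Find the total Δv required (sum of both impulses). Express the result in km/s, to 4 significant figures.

Δv_total ≈ 1.939 km/s

r₁ = 6052 + 648.6 = 6700.6 km = 6.7006×10⁶ m.
r₂ = 6052 + 7103 = 13155 km = 1.3155×10⁷ m.
Transfer ellipse a_t = (r₁ + r₂)/2 = 9.928×10⁶ m.
At r₁: circular v_c1 = √(μ/r₁) = 6963 m/s; transfer-periapsis v_p = √[μ(2/r₁ − 1/a_t)] = 8016 m/s.
Δv₁ = v_p − v_c1 = 1052 m/s.
At r₂: circular v_c2 = √(μ/r₂) = 4970 m/s; transfer-apoapsis v_a = √[μ(2/r₂ − 1/a_t)] = 4083 m/s.
Δv₂ = v_c2 − v_a = 886.9 m/s.
Total Δv = Δv₁ + Δv₂ = 1939 m/s = 1.939 km/s.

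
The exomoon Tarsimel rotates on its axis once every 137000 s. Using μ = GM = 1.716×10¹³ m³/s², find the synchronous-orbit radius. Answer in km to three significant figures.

A synchronous orbit has period T, so by Kepler's third law a = (μT²/4π²)^(1/3).
μT²/4π² = 1.716×10¹³ × (1.370×10⁵)² / 39.48 = 8.158×10²¹ m³.
a = 2.013×10⁷ m = 20131 km.

r_sync ≈ 20100 km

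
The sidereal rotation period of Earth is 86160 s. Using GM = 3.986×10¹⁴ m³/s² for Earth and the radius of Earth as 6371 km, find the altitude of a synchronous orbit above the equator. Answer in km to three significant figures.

A synchronous orbit has period T, so by Kepler's third law a = (μT²/4π²)^(1/3).
μT²/4π² = 3.986×10¹⁴ × (8.616×10⁴)² / 39.48 = 7.495×10²² m³.
a = 4.216×10⁷ m = 42163 km.
Altitude h = a − R = 42163 − 6371 = 35792 km.

h_sync ≈ 35800 km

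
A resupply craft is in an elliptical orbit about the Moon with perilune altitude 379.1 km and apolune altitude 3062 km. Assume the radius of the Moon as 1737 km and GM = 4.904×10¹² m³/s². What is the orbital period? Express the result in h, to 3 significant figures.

r_p = 1737 + 379.1 = 2116.1 km = 2.1161×10⁶ m.
r_a = 1737 + 3062 = 4799.0 km = 4.7990×10⁶ m.
Semi-major axis a = (r_p + r_a)/2 = (2116.1 + 4799.0)/2 = 3457.6 km = 3.458×10⁶ m.
By Kepler's third law T = 2π√(a³/μ) = 2π × 2.903×10³ = 1.824×10⁴ s.
= 5.067 h.

T ≈ 5.07 h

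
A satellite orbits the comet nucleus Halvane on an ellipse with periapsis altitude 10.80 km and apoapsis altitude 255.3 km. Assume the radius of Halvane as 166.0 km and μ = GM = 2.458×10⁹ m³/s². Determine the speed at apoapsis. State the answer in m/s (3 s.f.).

r_p = 166.0 + 10.80 = 176.80 km = 1.7680×10⁵ m.
r_a = 166.0 + 255.3 = 421.30 km = 4.2130×10⁵ m.
Semi-major axis a = (r_p + r_a)/2 = 299.05 km = 2.990×10⁵ m.
Vis-viva: v² = μ(2/r − 1/a) = 2.458×10⁹ × (4.747×10⁻⁶ − 3.344×10⁻⁶) = 3.449×10³ m²/s².
v = 58.73 m/s.

v ≈ 58.7 m/s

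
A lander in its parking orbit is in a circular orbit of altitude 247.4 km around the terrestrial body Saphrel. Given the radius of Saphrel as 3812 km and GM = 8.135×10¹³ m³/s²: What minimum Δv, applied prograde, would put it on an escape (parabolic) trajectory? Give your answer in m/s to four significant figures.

Δv ≈ 1854 m/s

r = 3812 + 247.4 = 4059.4 km = 4.0594×10⁶ m.
Circular speed v_c = √(μ/r) = 4477 m/s.
Escape speed v_esc = √(2μ/r) = √2 × v_c = 6331 m/s.
Δv = v_esc − v_c = 1854 m/s.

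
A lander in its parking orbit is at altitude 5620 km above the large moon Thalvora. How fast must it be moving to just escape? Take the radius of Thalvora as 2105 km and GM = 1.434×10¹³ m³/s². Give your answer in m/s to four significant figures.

v_esc ≈ 1927 m/s

r = 2105 + 5620 = 7725.0 km = 7.7250×10⁶ m.
Escape speed v_esc = √(2μ/r) = √(2 × 1.434×10¹³ / 7.725×10⁶) = √(3.713×10⁶) = 1927 m/s.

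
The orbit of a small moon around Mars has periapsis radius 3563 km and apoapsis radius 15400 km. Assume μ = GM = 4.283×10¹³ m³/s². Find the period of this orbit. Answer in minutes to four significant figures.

T ≈ 467.2 minutes

Semi-major axis a = (r_p + r_a)/2 = (3563.0 + 15400)/2 = 9481.5 km = 9.482×10⁶ m.
By Kepler's third law T = 2π√(a³/μ) = 2π × 4.461×10³ = 2.803×10⁴ s.
= 467.2 minutes.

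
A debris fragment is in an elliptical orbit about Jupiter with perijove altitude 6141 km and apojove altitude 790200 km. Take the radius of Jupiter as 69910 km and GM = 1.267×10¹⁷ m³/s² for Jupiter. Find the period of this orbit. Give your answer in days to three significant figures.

r_p = 69910 + 6141 = 76051 km = 7.6051×10⁷ m.
r_a = 69910 + 790200 = 860110 km = 8.6011×10⁸ m.
Semi-major axis a = (r_p + r_a)/2 = (76051 + 8.6011×10⁵)/2 = 4.6808×10⁵ km = 4.681×10⁸ m.
By Kepler's third law T = 2π√(a³/μ) = 2π × 2.845×10⁴ = 1.788×10⁵ s.
= 2.069 days.

T ≈ 2.07 days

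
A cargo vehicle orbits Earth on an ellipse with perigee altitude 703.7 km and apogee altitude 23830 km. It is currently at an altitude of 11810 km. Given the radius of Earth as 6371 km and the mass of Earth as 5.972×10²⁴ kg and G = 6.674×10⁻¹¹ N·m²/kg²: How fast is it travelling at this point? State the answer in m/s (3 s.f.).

μ = GM = 6.674×10⁻¹¹ × 5.972×10²⁴ = 3.986×10¹⁴ m³/s².
r_p = 6371 + 703.7 = 7074.7 km = 7.0747×10⁶ m.
r_a = 6371 + 23830 = 30201 km = 3.0201×10⁷ m.
r = 6371 + 11810 = 18181 km = 1.818×10⁷ m.
Semi-major axis a = (r_p + r_a)/2 = 18638 km = 1.864×10⁷ m.
Vis-viva: v² = μ(2/r − 1/a) = 3.986×10¹⁴ × (1.100×10⁻⁷ − 5.365×10⁻⁸) = 2.246×10⁷ m²/s².
v = 4739 m/s.

v ≈ 4740 m/s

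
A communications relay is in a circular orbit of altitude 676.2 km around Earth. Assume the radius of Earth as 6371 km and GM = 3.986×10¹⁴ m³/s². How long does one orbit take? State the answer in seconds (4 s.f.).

T ≈ 5888 seconds

r = 6371 + 676.2 = 7047.2 km = 7.0472×10⁶ m.
Kepler's third law: T = 2π√(r³/μ) = 2π√((7.047×10⁶)³ / 3.986×10¹⁴).
r³/μ = 8.780×10⁵ s², so T = 2π × 9.370×10² = 5.888×10³ s.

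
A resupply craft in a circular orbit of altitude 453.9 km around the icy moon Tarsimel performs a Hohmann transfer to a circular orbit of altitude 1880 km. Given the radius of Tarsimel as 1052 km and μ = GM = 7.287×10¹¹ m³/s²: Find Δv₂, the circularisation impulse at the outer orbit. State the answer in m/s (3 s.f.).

r₁ = 1052 + 453.9 = 1505.9 km = 1.5059×10⁶ m.
r₂ = 1052 + 1880 = 2932.0 km = 2.9320×10⁶ m.
Transfer ellipse a_t = (r₁ + r₂)/2 = 2.219×10⁶ m.
At r₁: circular v_c1 = √(μ/r₁) = 695.6 m/s; transfer-periapsis v_p = √[μ(2/r₁ − 1/a_t)] = 799.6 m/s.
At r₂: circular v_c2 = √(μ/r₂) = 498.5 m/s; transfer-apoapsis v_a = √[μ(2/r₂ − 1/a_t)] = 410.7 m/s.
Δv₂ = v_c2 − v_a = 87.84 m/s.

Δv ≈ 87.8 m/s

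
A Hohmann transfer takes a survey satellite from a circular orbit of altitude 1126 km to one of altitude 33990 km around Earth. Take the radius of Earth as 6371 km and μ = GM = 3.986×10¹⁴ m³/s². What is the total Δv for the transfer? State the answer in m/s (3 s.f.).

Δv_total ≈ 3560 m/s

r₁ = 6371 + 1126 = 7497.0 km = 7.4970×10⁶ m.
r₂ = 6371 + 33990 = 40361 km = 4.0361×10⁷ m.
Transfer ellipse a_t = (r₁ + r₂)/2 = 2.393×10⁷ m.
At r₁: circular v_c1 = √(μ/r₁) = 7292 m/s; transfer-perigee v_p = √[μ(2/r₁ − 1/a_t)] = 9470 m/s.
Δv₁ = v_p − v_c1 = 2178 m/s.
At r₂: circular v_c2 = √(μ/r₂) = 3143 m/s; transfer-apogee v_a = √[μ(2/r₂ − 1/a_t)] = 1759 m/s.
Δv₂ = v_c2 − v_a = 1384 m/s.
Total Δv = Δv₁ + Δv₂ = 3562 m/s.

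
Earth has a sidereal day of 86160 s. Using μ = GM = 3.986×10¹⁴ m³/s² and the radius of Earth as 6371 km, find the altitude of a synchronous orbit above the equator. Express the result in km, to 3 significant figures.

h_sync ≈ 35800 km

A synchronous orbit has period T, so by Kepler's third law a = (μT²/4π²)^(1/3).
μT²/4π² = 3.986×10¹⁴ × (8.616×10⁴)² / 39.48 = 7.495×10²² m³.
a = 4.216×10⁷ m = 42163 km.
Altitude h = a − R = 42163 − 6371 = 35792 km.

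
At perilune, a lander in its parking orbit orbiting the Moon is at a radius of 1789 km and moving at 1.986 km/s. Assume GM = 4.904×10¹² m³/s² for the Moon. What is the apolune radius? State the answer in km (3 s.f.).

r_p = 1.789×10⁶ m.
Specific energy ε = v²/2 − μ/r = -7.691×10⁵ J/kg, so a = −μ/(2ε) = 3.188×10⁶ m.
The apsides satisfy r_p + r_a = 2a, so the apolune radius is 2a − r_p = 4.587×10⁶ m = 4587.3 km.

apolune radius ≈ 4590 km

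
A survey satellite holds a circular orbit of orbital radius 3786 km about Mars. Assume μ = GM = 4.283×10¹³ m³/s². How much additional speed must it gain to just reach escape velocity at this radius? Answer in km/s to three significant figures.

Δv ≈ 1.39 km/s

r = 3786 km = 3.786×10⁶ m.
Circular speed v_c = √(μ/r) = 3363 m/s.
Escape speed v_esc = √(2μ/r) = √2 × v_c = 4757 m/s.
Δv = v_esc − v_c = 1393 m/s = 1.393 km/s.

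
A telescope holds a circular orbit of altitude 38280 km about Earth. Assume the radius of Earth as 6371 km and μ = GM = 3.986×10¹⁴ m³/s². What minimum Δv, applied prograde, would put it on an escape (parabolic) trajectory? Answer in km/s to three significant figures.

r = 6371 + 38280 = 44651 km = 4.4651×10⁷ m.
Circular speed v_c = √(μ/r) = 2988 m/s.
Escape speed v_esc = √(2μ/r) = √2 × v_c = 4225 m/s.
Δv = v_esc − v_c = 1238 m/s = 1.238 km/s.

Δv ≈ 1.24 km/s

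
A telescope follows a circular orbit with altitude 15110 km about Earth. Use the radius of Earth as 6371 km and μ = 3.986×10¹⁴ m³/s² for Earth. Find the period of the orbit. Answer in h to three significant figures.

r = 6371 + 15110 = 21481 km = 2.1481×10⁷ m.
Kepler's third law: T = 2π√(r³/μ) = 2π√((2.148×10⁷)³ / 3.986×10¹⁴).
r³/μ = 2.487×10⁷ s², so T = 2π × 4.987×10³ = 3.133×10⁴ s.
Converting: 3.133×10⁴ s ÷ 3600 = 8.703 h.

T ≈ 8.70 h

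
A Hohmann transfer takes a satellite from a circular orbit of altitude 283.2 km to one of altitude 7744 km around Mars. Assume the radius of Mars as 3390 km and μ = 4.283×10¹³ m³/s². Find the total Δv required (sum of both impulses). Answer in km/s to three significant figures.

Δv_total ≈ 1.35 km/s

r₁ = 3390 + 283.2 = 3673.2 km = 3.6732×10⁶ m.
r₂ = 3390 + 7744 = 11134 km = 1.1134×10⁷ m.
Transfer ellipse a_t = (r₁ + r₂)/2 = 7.404×10⁶ m.
At r₁: circular v_c1 = √(μ/r₁) = 3415 m/s; transfer-periapsis v_p = √[μ(2/r₁ − 1/a_t)] = 4188 m/s.
Δv₁ = v_p − v_c1 = 772.8 m/s.
At r₂: circular v_c2 = √(μ/r₂) = 1961 m/s; transfer-apoapsis v_a = √[μ(2/r₂ − 1/a_t)] = 1381 m/s.
Δv₂ = v_c2 − v_a = 579.8 m/s.
Total Δv = Δv₁ + Δv₂ = 1353 m/s = 1.353 km/s.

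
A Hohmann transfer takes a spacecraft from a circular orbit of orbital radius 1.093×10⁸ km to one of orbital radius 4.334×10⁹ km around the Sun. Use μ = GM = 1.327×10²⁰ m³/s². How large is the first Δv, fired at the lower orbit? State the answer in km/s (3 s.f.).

Δv ≈ 13.8 km/s

r₁ = 1.093×10⁸ km = 1.093×10¹¹ m.
r₂ = 4.334×10⁹ km = 4.334×10¹² m.
Transfer ellipse a_t = (r₁ + r₂)/2 = 2.222×10¹² m.
At r₁: circular v_c1 = √(μ/r₁) = 34840 m/s; transfer-perihelion v_p = √[μ(2/r₁ − 1/a_t)] = 48670 m/s.
Δv₁ = v_p − v_c1 = 13820 m/s.
= 13.82 km/s.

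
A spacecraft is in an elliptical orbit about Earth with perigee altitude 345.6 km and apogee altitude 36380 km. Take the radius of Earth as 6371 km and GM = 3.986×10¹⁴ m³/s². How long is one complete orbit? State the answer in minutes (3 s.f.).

T ≈ 645 minutes

r_p = 6371 + 345.6 = 6716.6 km = 6.7166×10⁶ m.
r_a = 6371 + 36380 = 42751 km = 4.2751×10⁷ m.
Semi-major axis a = (r_p + r_a)/2 = (6716.6 + 42751)/2 = 24734 km = 2.473×10⁷ m.
By Kepler's third law T = 2π√(a³/μ) = 2π × 6.161×10³ = 3.871×10⁴ s.
= 645.2 minutes.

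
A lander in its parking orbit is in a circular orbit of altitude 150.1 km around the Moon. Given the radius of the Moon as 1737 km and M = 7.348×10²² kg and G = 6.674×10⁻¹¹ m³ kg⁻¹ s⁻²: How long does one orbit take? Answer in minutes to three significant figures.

μ = GM = 6.674×10⁻¹¹ × 7.348×10²² = 4.904×10¹² m³/s².
r = 1737 + 150.1 = 1887.1 km = 1.8871×10⁶ m.
Kepler's third law: T = 2π√(r³/μ) = 2π√((1.887×10⁶)³ / 4.904×10¹²).
r³/μ = 1.370×10⁶ s², so T = 2π × 1.171×10³ = 7.355×10³ s.
Converting: 7.355×10³ s ÷ 60.00 = 122.6 minutes.

T ≈ 123 minutes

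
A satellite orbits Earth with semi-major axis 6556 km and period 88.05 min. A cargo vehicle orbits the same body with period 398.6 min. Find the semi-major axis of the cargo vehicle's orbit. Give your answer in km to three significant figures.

Kepler's third law: a³ ∝ T², so a₂ = a₁ (T₂/T₁)^(2/3).
T₂/T₁ = 4.527, (T₂/T₁)^(2/3) = 2.737.
a₂ = 6556 × 2.737 = 17940 km.

a₂ ≈ 17900 km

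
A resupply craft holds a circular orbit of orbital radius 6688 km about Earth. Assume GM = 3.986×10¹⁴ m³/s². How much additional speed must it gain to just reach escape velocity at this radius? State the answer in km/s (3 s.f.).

Δv ≈ 3.20 km/s

r = 6688 km = 6.688×10⁶ m.
Circular speed v_c = √(μ/r) = 7720 m/s.
Escape speed v_esc = √(2μ/r) = √2 × v_c = 10920 m/s.
Δv = v_esc − v_c = 3198 m/s = 3.198 km/s.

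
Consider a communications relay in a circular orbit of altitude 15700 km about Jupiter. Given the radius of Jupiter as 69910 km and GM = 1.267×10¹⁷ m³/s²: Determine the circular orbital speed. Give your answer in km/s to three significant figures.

v ≈ 38.5 km/s

r = 69910 + 15700 = 85610 km = 8.5610×10⁷ m.
For a circular orbit v = √(μ/r) = √(1.267×10¹⁷ / 8.561×10⁷) = √(1.480×10⁹) = 38470 m/s.
That is 38.47 km/s.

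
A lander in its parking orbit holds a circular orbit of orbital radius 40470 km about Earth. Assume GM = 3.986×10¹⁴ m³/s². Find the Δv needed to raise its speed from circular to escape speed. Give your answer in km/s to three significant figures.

Δv ≈ 1.30 km/s

r = 40470 km = 4.047×10⁷ m.
Circular speed v_c = √(μ/r) = 3138 m/s.
Escape speed v_esc = √(2μ/r) = √2 × v_c = 4438 m/s.
Δv = v_esc − v_c = 1300 m/s = 1.300 km/s.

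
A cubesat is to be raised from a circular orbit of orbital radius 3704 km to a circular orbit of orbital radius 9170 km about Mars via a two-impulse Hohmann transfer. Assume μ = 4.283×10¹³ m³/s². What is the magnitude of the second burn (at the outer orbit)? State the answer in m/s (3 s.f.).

r₁ = 3704 km = 3.704×10⁶ m.
r₂ = 9170 km = 9.170×10⁶ m.
Transfer ellipse a_t = (r₁ + r₂)/2 = 6.437×10⁶ m.
At r₁: circular v_c1 = √(μ/r₁) = 3400 m/s; transfer-periapsis v_p = √[μ(2/r₁ − 1/a_t)] = 4059 m/s.
At r₂: circular v_c2 = √(μ/r₂) = 2161 m/s; transfer-apoapsis v_a = √[μ(2/r₂ − 1/a_t)] = 1639 m/s.
Δv₂ = v_c2 − v_a = 521.8 m/s.

Δv ≈ 522 m/s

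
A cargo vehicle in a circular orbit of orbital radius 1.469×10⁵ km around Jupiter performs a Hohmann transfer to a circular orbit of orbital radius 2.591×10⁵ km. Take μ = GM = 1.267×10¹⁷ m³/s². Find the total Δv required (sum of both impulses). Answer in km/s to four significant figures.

r₁ = 1.469×10⁵ km = 1.469×10⁸ m.
r₂ = 2.591×10⁵ km = 2.591×10⁸ m.
Transfer ellipse a_t = (r₁ + r₂)/2 = 2.030×10⁸ m.
At r₁: circular v_c1 = √(μ/r₁) = 29370 m/s; transfer-perijove v_p = √[μ(2/r₁ − 1/a_t)] = 33180 m/s.
Δv₁ = v_p − v_c1 = 3811 m/s.
At r₂: circular v_c2 = √(μ/r₂) = 22110 m/s; transfer-apojove v_a = √[μ(2/r₂ − 1/a_t)] = 18810 m/s.
Δv₂ = v_c2 − v_a = 3302 m/s.
Total Δv = Δv₁ + Δv₂ = 7113 m/s = 7.113 km/s.

Δv_total ≈ 7.113 km/s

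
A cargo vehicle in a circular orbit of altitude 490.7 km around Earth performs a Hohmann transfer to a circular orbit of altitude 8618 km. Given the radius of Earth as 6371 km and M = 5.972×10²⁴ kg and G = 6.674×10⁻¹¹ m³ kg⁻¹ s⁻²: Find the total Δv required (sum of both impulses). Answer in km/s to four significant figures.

μ = GM = 6.674×10⁻¹¹ × 5.972×10²⁴ = 3.986×10¹⁴ m³/s².
r₁ = 6371 + 490.7 = 6861.7 km = 6.8617×10⁶ m.
r₂ = 6371 + 8618 = 14989 km = 1.4989×10⁷ m.
Transfer ellipse a_t = (r₁ + r₂)/2 = 1.093×10⁷ m.
At r₁: circular v_c1 = √(μ/r₁) = 7621 m/s; transfer-perigee v_p = √[μ(2/r₁ − 1/a_t)] = 8927 m/s.
Δv₁ = v_p − v_c1 = 1306 m/s.
At r₂: circular v_c2 = √(μ/r₂) = 5157 m/s; transfer-apogee v_a = √[μ(2/r₂ − 1/a_t)] = 4087 m/s.
Δv₂ = v_c2 − v_a = 1070 m/s.
Total Δv = Δv₁ + Δv₂ = 2376 m/s = 2.376 km/s.

Δv_total ≈ 2.376 km/s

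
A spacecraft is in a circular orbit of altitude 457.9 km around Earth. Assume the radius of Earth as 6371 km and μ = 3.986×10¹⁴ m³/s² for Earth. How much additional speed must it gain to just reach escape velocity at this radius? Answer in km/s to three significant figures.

Δv ≈ 3.16 km/s

r = 6371 + 457.9 = 6828.9 km = 6.8289×10⁶ m.
Circular speed v_c = √(μ/r) = 7640 m/s.
Escape speed v_esc = √(2μ/r) = √2 × v_c = 10800 m/s.
Δv = v_esc − v_c = 3165 m/s = 3.165 km/s.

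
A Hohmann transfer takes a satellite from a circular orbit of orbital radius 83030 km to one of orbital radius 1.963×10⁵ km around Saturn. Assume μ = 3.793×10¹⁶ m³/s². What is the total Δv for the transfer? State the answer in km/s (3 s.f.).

r₁ = 83030 km = 8.303×10⁷ m.
r₂ = 1.963×10⁵ km = 1.963×10⁸ m.
Transfer ellipse a_t = (r₁ + r₂)/2 = 1.397×10⁸ m.
At r₁: circular v_c1 = √(μ/r₁) = 21370 m/s; transfer-perikrone v_p = √[μ(2/r₁ − 1/a_t)] = 25340 m/s.
Δv₁ = v_p − v_c1 = 3966 m/s.
At r₂: circular v_c2 = √(μ/r₂) = 13900 m/s; transfer-apokrone v_a = √[μ(2/r₂ − 1/a_t)] = 10720 m/s.
Δv₂ = v_c2 − v_a = 3183 m/s.
Total Δv = Δv₁ + Δv₂ = 7148 m/s = 7.148 km/s.

Δv_total ≈ 7.15 km/s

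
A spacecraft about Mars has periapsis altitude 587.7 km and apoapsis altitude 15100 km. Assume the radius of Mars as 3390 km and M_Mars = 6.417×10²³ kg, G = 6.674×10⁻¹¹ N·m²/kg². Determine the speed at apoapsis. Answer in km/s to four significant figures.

μ = GM = 6.674×10⁻¹¹ × 6.417×10²³ = 4.283×10¹³ m³/s².
r_p = 3390 + 587.7 = 3977.7 km = 3.9777×10⁶ m.
r_a = 3390 + 15100 = 18490 km = 1.8490×10⁷ m.
Semi-major axis a = (r_p + r_a)/2 = 11234 km = 1.123×10⁷ m.
Vis-viva: v² = μ(2/r − 1/a) = 4.283×10¹³ × (1.082×10⁻⁷ − 8.902×10⁻⁸) = 8.201×10⁵ m²/s².
v = 905.6 m/s = 0.9056 km/s.

v ≈ 0.9056 km/s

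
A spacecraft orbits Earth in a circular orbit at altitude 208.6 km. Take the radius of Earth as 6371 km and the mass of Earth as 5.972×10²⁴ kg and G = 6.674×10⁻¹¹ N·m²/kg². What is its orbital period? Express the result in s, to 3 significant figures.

μ = GM = 6.674×10⁻¹¹ × 5.972×10²⁴ = 3.986×10¹⁴ m³/s².
r = 6371 + 208.6 = 6579.6 km = 6.5796×10⁶ m.
Kepler's third law: T = 2π√(r³/μ) = 2π√((6.580×10⁶)³ / 3.986×10¹⁴).
r³/μ = 7.146×10⁵ s², so T = 2π × 8.454×10² = 5.312×10³ s.

T ≈ 5310 s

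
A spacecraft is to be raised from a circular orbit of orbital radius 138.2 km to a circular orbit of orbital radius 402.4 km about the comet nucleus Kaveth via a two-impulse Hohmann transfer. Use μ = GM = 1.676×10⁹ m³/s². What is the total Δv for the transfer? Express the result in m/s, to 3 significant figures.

r₁ = 138.2 km = 1.382×10⁵ m.
r₂ = 402.4 km = 4.024×10⁵ m.
Transfer ellipse a_t = (r₁ + r₂)/2 = 2.703×10⁵ m.
At r₁: circular v_c1 = √(μ/r₁) = 110.1 m/s; transfer-periapsis v_p = √[μ(2/r₁ − 1/a_t)] = 134.4 m/s.
Δv₁ = v_p − v_c1 = 24.24 m/s.
At r₂: circular v_c2 = √(μ/r₂) = 64.54 m/s; transfer-apoapsis v_a = √[μ(2/r₂ − 1/a_t)] = 46.15 m/s.
Δv₂ = v_c2 − v_a = 18.39 m/s.
Total Δv = Δv₁ + Δv₂ = 42.63 m/s.

Δv_total ≈ 42.6 m/s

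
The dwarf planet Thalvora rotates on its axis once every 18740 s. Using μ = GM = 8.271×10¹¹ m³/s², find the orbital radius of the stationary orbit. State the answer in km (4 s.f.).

A synchronous orbit has period T, so by Kepler's third law a = (μT²/4π²)^(1/3).
μT²/4π² = 8.271×10¹¹ × (1.874×10⁴)² / 39.48 = 7.358×10¹⁸ m³.
a = 1.945×10⁶ m = 1945.0 km.

r_sync ≈ 1945 km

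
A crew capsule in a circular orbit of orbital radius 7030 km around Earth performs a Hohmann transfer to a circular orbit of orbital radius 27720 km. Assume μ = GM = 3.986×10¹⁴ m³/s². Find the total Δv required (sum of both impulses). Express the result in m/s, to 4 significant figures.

r₁ = 7030 km = 7.030×10⁶ m.
r₂ = 27720 km = 2.772×10⁷ m.
Transfer ellipse a_t = (r₁ + r₂)/2 = 1.738×10⁷ m.
At r₁: circular v_c1 = √(μ/r₁) = 7530 m/s; transfer-perigee v_p = √[μ(2/r₁ − 1/a_t)] = 9511 m/s.
Δv₁ = v_p − v_c1 = 1981 m/s.
At r₂: circular v_c2 = √(μ/r₂) = 3792 m/s; transfer-apogee v_a = √[μ(2/r₂ − 1/a_t)] = 2412 m/s.
Δv₂ = v_c2 − v_a = 1380 m/s.
Total Δv = Δv₁ + Δv₂ = 3361 m/s.

Δv_total ≈ 3361 m/s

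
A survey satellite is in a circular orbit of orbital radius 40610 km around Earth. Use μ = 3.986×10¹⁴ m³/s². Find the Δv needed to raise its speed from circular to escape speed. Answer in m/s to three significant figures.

Δv ≈ 1300 m/s

r = 40610 km = 4.061×10⁷ m.
Circular speed v_c = √(μ/r) = 3133 m/s.
Escape speed v_esc = √(2μ/r) = √2 × v_c = 4431 m/s.
Δv = v_esc − v_c = 1298 m/s.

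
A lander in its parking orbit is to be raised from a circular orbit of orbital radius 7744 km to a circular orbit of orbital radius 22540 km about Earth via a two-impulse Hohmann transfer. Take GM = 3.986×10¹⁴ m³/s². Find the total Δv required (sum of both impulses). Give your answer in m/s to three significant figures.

Δv_total ≈ 2780 m/s

r₁ = 7744 km = 7.744×10⁶ m.
r₂ = 22540 km = 2.254×10⁷ m.
Transfer ellipse a_t = (r₁ + r₂)/2 = 1.514×10⁷ m.
At r₁: circular v_c1 = √(μ/r₁) = 7174 m/s; transfer-perigee v_p = √[μ(2/r₁ − 1/a_t)] = 8753 m/s.
Δv₁ = v_p − v_c1 = 1579 m/s.
At r₂: circular v_c2 = √(μ/r₂) = 4205 m/s; transfer-apogee v_a = √[μ(2/r₂ − 1/a_t)] = 3007 m/s.
Δv₂ = v_c2 − v_a = 1198 m/s.
Total Δv = Δv₁ + Δv₂ = 2777 m/s.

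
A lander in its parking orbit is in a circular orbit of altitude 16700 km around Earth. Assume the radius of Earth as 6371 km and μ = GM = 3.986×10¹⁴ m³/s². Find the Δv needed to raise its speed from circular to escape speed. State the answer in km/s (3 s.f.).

Δv ≈ 1.72 km/s

r = 6371 + 16700 = 23071 km = 2.3071×10⁷ m.
Circular speed v_c = √(μ/r) = 4157 m/s.
Escape speed v_esc = √(2μ/r) = √2 × v_c = 5878 m/s.
Δv = v_esc − v_c = 1722 m/s = 1.722 km/s.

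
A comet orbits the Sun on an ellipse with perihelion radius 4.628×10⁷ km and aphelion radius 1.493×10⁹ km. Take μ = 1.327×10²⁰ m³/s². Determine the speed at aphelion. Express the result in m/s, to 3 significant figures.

v ≈ 2310 m/s

Semi-major axis a = (r_p + r_a)/2 = 7.6964×10⁸ km = 7.696×10¹¹ m.
Vis-viva: v² = μ(2/r − 1/a) = 1.327×10²⁰ × (1.340×10⁻¹² − 1.299×10⁻¹²) = 5.345×10⁶ m²/s².
v = 2312 m/s.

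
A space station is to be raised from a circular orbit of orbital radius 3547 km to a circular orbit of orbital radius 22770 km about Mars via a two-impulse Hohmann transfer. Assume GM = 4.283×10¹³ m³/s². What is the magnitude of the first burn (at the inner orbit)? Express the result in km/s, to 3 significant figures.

Δv ≈ 1.10 km/s

r₁ = 3547 km = 3.547×10⁶ m.
r₂ = 22770 km = 2.277×10⁷ m.
Transfer ellipse a_t = (r₁ + r₂)/2 = 1.316×10⁷ m.
At r₁: circular v_c1 = √(μ/r₁) = 3475 m/s; transfer-periapsis v_p = √[μ(2/r₁ − 1/a_t)] = 4571 m/s.
Δv₁ = v_p − v_c1 = 1096 m/s.
= 1.096 km/s.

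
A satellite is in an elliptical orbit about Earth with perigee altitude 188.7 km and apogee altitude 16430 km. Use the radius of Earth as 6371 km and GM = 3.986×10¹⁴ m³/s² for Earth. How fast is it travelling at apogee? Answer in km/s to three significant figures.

v ≈ 2.79 km/s

r_p = 6371 + 188.7 = 6559.7 km = 6.5597×10⁶ m.
r_a = 6371 + 16430 = 22801 km = 2.2801×10⁷ m.
Semi-major axis a = (r_p + r_a)/2 = 14680 km = 1.468×10⁷ m.
Vis-viva: v² = μ(2/r − 1/a) = 3.986×10¹⁴ × (8.772×10⁻⁸ − 6.812×10⁻⁸) = 7.811×10⁶ m²/s².
v = 2795 m/s = 2.795 km/s.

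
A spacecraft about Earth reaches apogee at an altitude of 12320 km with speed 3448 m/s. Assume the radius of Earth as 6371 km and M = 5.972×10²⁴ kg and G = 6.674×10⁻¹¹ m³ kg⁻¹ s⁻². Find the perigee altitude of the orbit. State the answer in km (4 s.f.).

perigee altitude ≈ 853.1 km

μ = GM = 6.674×10⁻¹¹ × 5.972×10²⁴ = 3.986×10¹⁴ m³/s².
r_a = 6371 + 12320 = 18691 km = 1.869×10⁷ m.
Specific energy ε = v²/2 − μ/r = -1.538×10⁷ J/kg, so a = −μ/(2ε) = 1.296×10⁷ m.
The apsides satisfy r_p + r_a = 2a, so the perigee radius is 2a − r_a = 7.224×10⁶ m = 7224.1 km.
Perigee altitude = 7224.1 − 6371 = 853.10 km.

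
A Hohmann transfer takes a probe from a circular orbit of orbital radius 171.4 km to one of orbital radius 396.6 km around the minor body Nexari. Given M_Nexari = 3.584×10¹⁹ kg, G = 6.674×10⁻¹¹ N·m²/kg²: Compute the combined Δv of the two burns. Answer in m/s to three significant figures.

μ = GM = 6.674×10⁻¹¹ × 3.584×10¹⁹ = 2.392×10⁹ m³/s².
r₁ = 171.4 km = 1.714×10⁵ m.
r₂ = 396.6 km = 3.966×10⁵ m.
Transfer ellipse a_t = (r₁ + r₂)/2 = 2.840×10⁵ m.
At r₁: circular v_c1 = √(μ/r₁) = 118.1 m/s; transfer-periapsis v_p = √[μ(2/r₁ − 1/a_t)] = 139.6 m/s.
Δv₁ = v_p − v_c1 = 21.47 m/s.
At r₂: circular v_c2 = √(μ/r₂) = 77.66 m/s; transfer-apoapsis v_a = √[μ(2/r₂ − 1/a_t)] = 60.33 m/s.
Δv₂ = v_c2 − v_a = 17.33 m/s.
Total Δv = Δv₁ + Δv₂ = 38.80 m/s.

Δv_total ≈ 38.8 m/s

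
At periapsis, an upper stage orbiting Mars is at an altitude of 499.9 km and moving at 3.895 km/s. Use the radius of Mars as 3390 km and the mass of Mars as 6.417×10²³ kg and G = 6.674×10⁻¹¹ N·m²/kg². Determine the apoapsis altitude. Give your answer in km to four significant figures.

apoapsis altitude ≈ 5227 km

μ = GM = 6.674×10⁻¹¹ × 6.417×10²³ = 4.283×10¹³ m³/s².
r_p = 3390 + 499.9 = 3889.9 km = 3.890×10⁶ m.
Specific energy ε = v²/2 − μ/r = -3.424×10⁶ J/kg, so a = −μ/(2ε) = 6.253×10⁶ m.
The apsides satisfy r_p + r_a = 2a, so the apoapsis radius is 2a − r_p = 8.617×10⁶ m = 8616.9 km.
Apoapsis altitude = 8616.9 − 3390 = 5226.9 km.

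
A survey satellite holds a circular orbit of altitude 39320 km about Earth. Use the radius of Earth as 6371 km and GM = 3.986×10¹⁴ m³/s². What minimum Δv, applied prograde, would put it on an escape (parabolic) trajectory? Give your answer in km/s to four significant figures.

Δv ≈ 1.223 km/s

r = 6371 + 39320 = 45691 km = 4.5691×10⁷ m.
Circular speed v_c = √(μ/r) = 2954 m/s.
Escape speed v_esc = √(2μ/r) = √2 × v_c = 4177 m/s.
Δv = v_esc − v_c = 1223 m/s = 1.223 km/s.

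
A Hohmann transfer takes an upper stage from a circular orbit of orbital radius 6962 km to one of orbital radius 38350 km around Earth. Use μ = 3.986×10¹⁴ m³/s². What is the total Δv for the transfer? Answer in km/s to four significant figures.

r₁ = 6962 km = 6.962×10⁶ m.
r₂ = 38350 km = 3.835×10⁷ m.
Transfer ellipse a_t = (r₁ + r₂)/2 = 2.266×10⁷ m.
At r₁: circular v_c1 = √(μ/r₁) = 7567 m/s; transfer-perigee v_p = √[μ(2/r₁ − 1/a_t)] = 9844 m/s.
Δv₁ = v_p − v_c1 = 2278 m/s.
At r₂: circular v_c2 = √(μ/r₂) = 3224 m/s; transfer-apogee v_a = √[μ(2/r₂ − 1/a_t)] = 1787 m/s.
Δv₂ = v_c2 − v_a = 1437 m/s.
Total Δv = Δv₁ + Δv₂ = 3715 m/s = 3.715 km/s.

Δv_total ≈ 3.715 km/s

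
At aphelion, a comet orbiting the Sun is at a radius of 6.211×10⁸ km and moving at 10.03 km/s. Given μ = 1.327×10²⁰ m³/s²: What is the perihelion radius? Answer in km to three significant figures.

perihelion radius ≈ 1.91×10⁸ km

r_a = 6.211×10¹¹ m.
Specific energy ε = v²/2 − μ/r = -1.634×10⁸ J/kg, so a = −μ/(2ε) = 4.062×10¹¹ m.
The apsides satisfy r_p + r_a = 2a, so the perihelion radius is 2a − r_a = 1.913×10¹¹ m = 1.9125×10⁸ km.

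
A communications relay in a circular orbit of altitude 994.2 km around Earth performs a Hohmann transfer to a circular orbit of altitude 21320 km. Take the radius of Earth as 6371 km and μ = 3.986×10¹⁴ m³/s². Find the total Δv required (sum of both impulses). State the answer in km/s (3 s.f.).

r₁ = 6371 + 994.2 = 7365.2 km = 7.3652×10⁶ m.
r₂ = 6371 + 21320 = 27691 km = 2.7691×10⁷ m.
Transfer ellipse a_t = (r₁ + r₂)/2 = 1.753×10⁷ m.
At r₁: circular v_c1 = √(μ/r₁) = 7357 m/s; transfer-perigee v_p = √[μ(2/r₁ − 1/a_t)] = 9247 m/s.
Δv₁ = v_p − v_c1 = 1890 m/s.
At r₂: circular v_c2 = √(μ/r₂) = 3794 m/s; transfer-apogee v_a = √[μ(2/r₂ − 1/a_t)] = 2459 m/s.
Δv₂ = v_c2 − v_a = 1335 m/s.
Total Δv = Δv₁ + Δv₂ = 3225 m/s = 3.225 km/s.

Δv_total ≈ 3.22 km/s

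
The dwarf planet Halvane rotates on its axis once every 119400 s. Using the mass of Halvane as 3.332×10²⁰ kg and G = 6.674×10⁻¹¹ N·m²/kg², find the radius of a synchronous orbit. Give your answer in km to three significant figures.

r_sync ≈ 2000 km

μ = GM = 6.674×10⁻¹¹ × 3.332×10²⁰ = 2.224×10¹⁰ m³/s².
A synchronous orbit has period T, so by Kepler's third law a = (μT²/4π²)^(1/3).
μT²/4π² = 2.224×10¹⁰ × (1.194×10⁵)² / 39.48 = 8.030×10¹⁸ m³.
a = 2.003×10⁶ m = 2002.5 km.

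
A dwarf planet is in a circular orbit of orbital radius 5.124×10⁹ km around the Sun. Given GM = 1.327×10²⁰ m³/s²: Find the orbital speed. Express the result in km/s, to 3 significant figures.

v ≈ 5.09 km/s

r = 5.124×10⁹ km = 5.124×10¹² m.
For a circular orbit v = √(μ/r) = √(1.327×10²⁰ / 5.124×10¹²) = √(2.590×10⁷) = 5089 m/s.
That is 5.089 km/s.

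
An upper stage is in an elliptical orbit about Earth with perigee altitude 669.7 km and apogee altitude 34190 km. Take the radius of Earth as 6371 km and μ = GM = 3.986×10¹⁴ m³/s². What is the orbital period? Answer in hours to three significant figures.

T ≈ 10.2 hours

r_p = 6371 + 669.7 = 7040.7 km = 7.0407×10⁶ m.
r_a = 6371 + 34190 = 40561 km = 4.0561×10⁷ m.
Semi-major axis a = (r_p + r_a)/2 = (7040.7 + 40561)/2 = 23801 km = 2.380×10⁷ m.
By Kepler's third law T = 2π√(a³/μ) = 2π × 5.816×10³ = 3.654×10⁴ s.
= 10.15 hours.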